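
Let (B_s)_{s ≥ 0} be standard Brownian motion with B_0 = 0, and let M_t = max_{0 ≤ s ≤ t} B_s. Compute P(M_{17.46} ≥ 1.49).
P(M_{17.46} ≥ 1.49) = 2·P(B_{17.46} ≥ 1.49) = 2(1 − Φ(1.49/√17.46)) ≈ 0.7214

By the reflection principle for Brownian motion, P(M_t ≥ a) = 2 · P(B_t ≥ a) for a ≥ 0. Since B_t ~ N(0, t), P(B_t ≥ 1.49) = 1 − Φ(1.49/√t) = 1 − Φ(1.49/√17.46) = 1 − Φ(0.3566). So
  P(M_{17.46} ≥ 1.49) = 2(1 − Φ(0.3566)) ≈ 0.7214.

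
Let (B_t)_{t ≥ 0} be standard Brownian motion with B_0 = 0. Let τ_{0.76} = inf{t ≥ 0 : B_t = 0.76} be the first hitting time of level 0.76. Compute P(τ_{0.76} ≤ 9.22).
P(τ_{0.76} ≤ 9.22) = 2(1 − Φ(0.76/√9.22)) = 2(1 − Φ(0.2503)) ≈ 0.8024

By the reflection principle for standard BM, P(τ_b ≤ t) = 2 · P(B_t ≥ b). Since B_t ~ N(0, t), P(B_t ≥ 0.76) = 1 − Φ(0.76/√t) = 1 − Φ(0.76/√9.22) = 1 − Φ(0.2503) ≈ 0.40118. Doubling: P(τ_{0.76} ≤ 9.22) ≈ 2 · 0.40118 = 0.80236 ≈ 0.8024.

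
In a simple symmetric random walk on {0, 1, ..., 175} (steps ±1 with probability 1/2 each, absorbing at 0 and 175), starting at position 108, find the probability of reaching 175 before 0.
P(hit 175 before 0) = 108/175

Let u_k = P(hit 175 before 0 | start at k). Then u_0 = 0, u_175 = 1, and u_k = u_{k-1}/2 + u_{k+1}/2 for 1 ≤ k ≤ 174. This harmonic recurrence is solved by u_k = k/175, giving u_108 = 108/175.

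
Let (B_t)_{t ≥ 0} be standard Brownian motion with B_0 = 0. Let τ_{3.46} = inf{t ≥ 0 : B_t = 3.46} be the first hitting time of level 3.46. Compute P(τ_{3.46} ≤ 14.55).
P(τ_{3.46} ≤ 14.55) = 2(1 − Φ(3.46/√14.55)) = 2(1 − Φ(0.9071)) ≈ 0.3644

By the reflection principle for standard BM, P(τ_b ≤ t) = 2 · P(B_t ≥ b). Since B_t ~ N(0, t), P(B_t ≥ 3.46) = 1 − Φ(3.46/√t) = 1 − Φ(3.46/√14.55) = 1 − Φ(0.9071) ≈ 0.18218. Doubling: P(τ_{3.46} ≤ 14.55) ≈ 2 · 0.18218 = 0.36436 ≈ 0.3644.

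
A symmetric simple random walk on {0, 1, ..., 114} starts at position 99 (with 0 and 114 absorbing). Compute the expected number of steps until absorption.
E[τ | X_0 = 99] = 1485

Let v_k = E[τ | X_0 = k]. Boundary: v_0 = v_114 = 0. Recurrence: v_k = 1 + (v_{k-1} + v_{k+1})/2 for 1 ≤ k ≤ 113. The particular solution to v_k − (v_{k-1} + v_{k+1})/2 = 1 is v_k = −k^2. Adding homogeneous solution A + B k and matching boundaries gives v_k = k (114 − k). Substituting k = 99: v_99 = 99 · 15 = 1485.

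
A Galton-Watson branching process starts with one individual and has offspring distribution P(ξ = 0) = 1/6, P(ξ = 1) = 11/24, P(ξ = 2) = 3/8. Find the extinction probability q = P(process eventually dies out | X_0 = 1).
q = 4/9

The pgf is f(s) = 1/6 + 11/24·s + 3/8·s². The extinction probability q is the smallest fixed point of f in [0, 1]. Setting s = f(s):
  3/8·s² + (11/24 − 1)·s + 1/6 = 0
  3/8·s² − (1/6 + 3/8)·s + 1/6 = 0
which factors as (s − 1)·(3/8·s − 1/6) = 0, giving roots s = 1 and s = (1/6)/(3/8) = 4/9.
Mean offspring μ = 11/24 + 2·3/8 = 29/24 > 1 (supercritical), so q < 1. The extinction probability is the smaller root: q = (1/6)/(3/8) = 4/9.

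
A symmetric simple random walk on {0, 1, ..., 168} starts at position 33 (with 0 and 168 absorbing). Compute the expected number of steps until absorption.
E[τ | X_0 = 33] = 4455

Let v_k = E[τ | X_0 = k]. Boundary: v_0 = v_168 = 0. Recurrence: v_k = 1 + (v_{k-1} + v_{k+1})/2 for 1 ≤ k ≤ 167. The particular solution to v_k − (v_{k-1} + v_{k+1})/2 = 1 is v_k = −k^2. Adding homogeneous solution A + B k and matching boundaries gives v_k = k (168 − k). Substituting k = 33: v_33 = 33 · 135 = 4455.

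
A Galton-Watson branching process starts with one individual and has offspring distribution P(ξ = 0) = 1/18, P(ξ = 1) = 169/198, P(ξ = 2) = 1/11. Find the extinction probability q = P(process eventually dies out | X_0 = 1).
q = 11/18

The pgf is f(s) = 1/18 + 169/198·s + 1/11·s². The extinction probability q is the smallest fixed point of f in [0, 1]. Setting s = f(s):
  1/11·s² + (169/198 − 1)·s + 1/18 = 0
  1/11·s² − (1/18 + 1/11)·s + 1/18 = 0
which factors as (s − 1)·(1/11·s − 1/18) = 0, giving roots s = 1 and s = (1/18)/(1/11) = 11/18.
Mean offspring μ = 169/198 + 2·1/11 = 205/198 > 1 (supercritical), so q < 1. The extinction probability is the smaller root: q = (1/18)/(1/11) = 11/18.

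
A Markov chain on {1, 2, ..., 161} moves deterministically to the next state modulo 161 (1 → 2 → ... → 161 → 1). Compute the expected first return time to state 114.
E[T_114 | X_0 = 114] = 161

The chain cycles deterministically, so starting at state 114 it returns in exactly 161 steps. Equivalently, the stationary distribution is uniform π_j = 1/161 for every state j, so by Kac's formula E[T_114] = 1/π_114 = 161.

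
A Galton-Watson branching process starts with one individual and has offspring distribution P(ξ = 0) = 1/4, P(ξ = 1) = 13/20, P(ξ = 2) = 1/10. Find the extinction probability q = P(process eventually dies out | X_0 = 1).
q = 1

Mean offspring μ = 0·1/4 + 1·13/20 + 2·1/10 = 17/20 ≤ 1. For μ ≤ 1 with offspring not concentrated at 1, the Galton-Watson process goes extinct almost surely, so q = 1.
(Algebraic check: The pgf is f(s) = 1/4 + 13/20·s + 1/10·s². The extinction probability q is the smallest fixed point of f in [0, 1]. Setting s = f(s):
  1/10·s² + (13/20 − 1)·s + 1/4 = 0
  1/10·s² − (1/4 + 1/10)·s + 1/4 = 0
which factors as (s − 1)·(1/10·s − 1/4) = 0, giving roots s = 1 and s = (1/4)/(1/10) = 5/2. Since 5/2 ≥ 1, the smallest root in [0, 1] is s = 1.)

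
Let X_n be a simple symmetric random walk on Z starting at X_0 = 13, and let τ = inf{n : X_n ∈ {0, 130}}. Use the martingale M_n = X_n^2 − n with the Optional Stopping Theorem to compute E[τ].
E[τ] = 1521

M_n = X_n^2 − n is a martingale (since E[X_{n+1}^2 | F_n] = X_n^2 + 1). By OST (τ has finite mean in a bounded region), E[M_τ] = E[M_0] = X_0^2 − 0 = 13^2 = 169. Also E[M_τ] = E[X_τ^2] − E[τ]. The walk exits at 0 or 130, with P(hit 130 first) = 13/130, so E[X_τ^2] = 130^2 · 13/130 + 0 = 1690. Thus E[τ] = E[X_τ^2] − E[M_τ] = 1690 − 169 = 1521 = 13(130 − 13) = 1521.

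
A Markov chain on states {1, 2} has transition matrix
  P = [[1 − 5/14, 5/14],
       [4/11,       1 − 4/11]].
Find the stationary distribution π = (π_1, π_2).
π_1 = 56/111, π_2 = 55/111

Solve πP = π with π_1 + π_2 = 1. From πP = π: π_1 · (1 − 5/14) + π_2 · 4/11 = π_1 ⇒ π_2 · 4/11 = π_1 · 5/14 ⇒ π_2/π_1 = (5/14)/(4/11) = 55/56. Together with π_1 + π_2 = 1:
  π_1 = (4/11)/(5/14 + 4/11) = (4/11)/(111/154) = 56/111,
  π_2 = (5/14)/(5/14 + 4/11) = (5/14)/(111/154) = 55/111.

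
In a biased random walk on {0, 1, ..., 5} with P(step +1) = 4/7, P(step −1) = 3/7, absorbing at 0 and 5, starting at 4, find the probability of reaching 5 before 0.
P(hit 5 before 0) = (1 − (3/4)^4) / (1 − (3/4)^5) = 700/781

Let u_k denote P(reach 5 before 0 | start at k). Boundary: u_0 = 0, u_5 = 1. Recurrence: u_k = 4/7·u_{k+1} + 3/7·u_{k-1} for 1 ≤ k ≤ 4. Try u_k = A + B·r^k with r = q/p = (3/7)/(4/7) = 3/4. Substitution satisfies the recurrence; boundary conditions give:
  u_k = (1 − r^k) / (1 − r^N) = (1 − (3/4)^4) / (1 − (3/4)^5) = 700/781.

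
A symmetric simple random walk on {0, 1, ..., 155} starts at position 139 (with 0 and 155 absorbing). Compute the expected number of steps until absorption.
E[τ | X_0 = 139] = 2224

Let v_k = E[τ | X_0 = k]. Boundary: v_0 = v_155 = 0. Recurrence: v_k = 1 + (v_{k-1} + v_{k+1})/2 for 1 ≤ k ≤ 154. The particular solution to v_k − (v_{k-1} + v_{k+1})/2 = 1 is v_k = −k^2. Adding homogeneous solution A + B k and matching boundaries gives v_k = k (155 − k). Substituting k = 139: v_139 = 139 · 16 = 2224.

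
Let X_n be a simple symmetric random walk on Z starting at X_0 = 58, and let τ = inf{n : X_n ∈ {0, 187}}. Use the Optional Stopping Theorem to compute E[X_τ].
E[X_τ] = 58

X_n is a martingale and τ is a bounded-mean stopping time (indeed τ is finite a.s. with bounded expectation since the walk is in a bounded region). By the OST, E[X_τ] = E[X_0] = 58. Equivalently: E[X_τ] = 187 · P(hit 187 first) + 0 · P(hit 0 first) = 187 · (58/187) = 58.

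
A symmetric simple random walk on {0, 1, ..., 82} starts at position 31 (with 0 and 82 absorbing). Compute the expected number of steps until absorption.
E[τ | X_0 = 31] = 1581

Let v_k = E[τ | X_0 = k]. Boundary: v_0 = v_82 = 0. Recurrence: v_k = 1 + (v_{k-1} + v_{k+1})/2 for 1 ≤ k ≤ 81. The particular solution to v_k − (v_{k-1} + v_{k+1})/2 = 1 is v_k = −k^2. Adding homogeneous solution A + B k and matching boundaries gives v_k = k (82 − k). Substituting k = 31: v_31 = 31 · 51 = 1581.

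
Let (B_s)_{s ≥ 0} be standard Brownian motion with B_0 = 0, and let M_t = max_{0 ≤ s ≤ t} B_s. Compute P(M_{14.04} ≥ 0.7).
P(M_{14.04} ≥ 0.7) = 2·P(B_{14.04} ≥ 0.7) = 2(1 − Φ(0.7/√14.04)) ≈ 0.8518

By the reflection principle for Brownian motion, P(M_t ≥ a) = 2 · P(B_t ≥ a) for a ≥ 0. Since B_t ~ N(0, t), P(B_t ≥ 0.7) = 1 − Φ(0.7/√t) = 1 − Φ(0.7/√14.04) = 1 − Φ(0.1868). So
  P(M_{14.04} ≥ 0.7) = 2(1 − Φ(0.1868)) ≈ 0.8518.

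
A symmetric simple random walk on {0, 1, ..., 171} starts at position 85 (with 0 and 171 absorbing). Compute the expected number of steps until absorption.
E[τ | X_0 = 85] = 7310

Let v_k = E[τ | X_0 = k]. Boundary: v_0 = v_171 = 0. Recurrence: v_k = 1 + (v_{k-1} + v_{k+1})/2 for 1 ≤ k ≤ 170. The particular solution to v_k − (v_{k-1} + v_{k+1})/2 = 1 is v_k = −k^2. Adding homogeneous solution A + B k and matching boundaries gives v_k = k (171 − k). Substituting k = 85: v_85 = 85 · 86 = 7310.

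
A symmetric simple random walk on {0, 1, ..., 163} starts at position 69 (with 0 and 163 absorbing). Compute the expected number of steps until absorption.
E[τ | X_0 = 69] = 6486

Let v_k = E[τ | X_0 = k]. Boundary: v_0 = v_163 = 0. Recurrence: v_k = 1 + (v_{k-1} + v_{k+1})/2 for 1 ≤ k ≤ 162. The particular solution to v_k − (v_{k-1} + v_{k+1})/2 = 1 is v_k = −k^2. Adding homogeneous solution A + B k and matching boundaries gives v_k = k (163 − k). Substituting k = 69: v_69 = 69 · 94 = 6486.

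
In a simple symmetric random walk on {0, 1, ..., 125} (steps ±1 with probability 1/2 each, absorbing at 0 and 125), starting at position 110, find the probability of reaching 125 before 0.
P(hit 125 before 0) = 110/125 = 22/25

Let u_k = P(hit 125 before 0 | start at k). Then u_0 = 0, u_125 = 1, and u_k = u_{k-1}/2 + u_{k+1}/2 for 1 ≤ k ≤ 124. This harmonic recurrence is solved by u_k = k/125, giving u_110 = 110/125 = 22/25.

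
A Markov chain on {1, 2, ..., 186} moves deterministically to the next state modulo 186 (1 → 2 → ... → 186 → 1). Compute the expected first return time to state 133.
E[T_133 | X_0 = 133] = 186

The chain cycles deterministically, so starting at state 133 it returns in exactly 186 steps. Equivalently, the stationary distribution is uniform π_j = 1/186 for every state j, so by Kac's formula E[T_133] = 1/π_133 = 186.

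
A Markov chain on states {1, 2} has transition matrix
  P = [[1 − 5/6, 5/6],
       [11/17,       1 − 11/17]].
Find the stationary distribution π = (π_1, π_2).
π_1 = 66/151, π_2 = 85/151

Solve πP = π with π_1 + π_2 = 1. From πP = π: π_1 · (1 − 5/6) + π_2 · 11/17 = π_1 ⇒ π_2 · 11/17 = π_1 · 5/6 ⇒ π_2/π_1 = (5/6)/(11/17) = 85/66. Together with π_1 + π_2 = 1:
  π_1 = (11/17)/(5/6 + 11/17) = (11/17)/(151/102) = 66/151,
  π_2 = (5/6)/(5/6 + 11/17) = (5/6)/(151/102) = 85/151.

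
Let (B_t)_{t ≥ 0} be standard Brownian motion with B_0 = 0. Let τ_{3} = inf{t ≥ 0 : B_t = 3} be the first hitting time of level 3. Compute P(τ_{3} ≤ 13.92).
P(τ_{3} ≤ 13.92) = 2(1 − Φ(3/√13.92)) = 2(1 − Φ(0.8041)) ≈ 0.4213

By the reflection principle for standard BM, P(τ_b ≤ t) = 2 · P(B_t ≥ b). Since B_t ~ N(0, t), P(B_t ≥ 3) = 1 − Φ(3/√t) = 1 − Φ(3/√13.92) = 1 − Φ(0.8041) ≈ 0.21067. Doubling: P(τ_{3} ≤ 13.92) ≈ 2 · 0.21067 = 0.42134 ≈ 0.4213.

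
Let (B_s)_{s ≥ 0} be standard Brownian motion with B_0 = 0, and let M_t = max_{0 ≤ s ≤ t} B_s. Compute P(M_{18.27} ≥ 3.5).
P(M_{18.27} ≥ 3.5) = 2·P(B_{18.27} ≥ 3.5) = 2(1 − Φ(3.5/√18.27)) ≈ 0.4129

By the reflection principle for Brownian motion, P(M_t ≥ a) = 2 · P(B_t ≥ a) for a ≥ 0. Since B_t ~ N(0, t), P(B_t ≥ 3.5) = 1 − Φ(3.5/√t) = 1 − Φ(3.5/√18.27) = 1 − Φ(0.8188). So
  P(M_{18.27} ≥ 3.5) = 2(1 − Φ(0.8188)) ≈ 0.4129.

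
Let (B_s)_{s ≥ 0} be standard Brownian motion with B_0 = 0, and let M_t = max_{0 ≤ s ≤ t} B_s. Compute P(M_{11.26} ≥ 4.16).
P(M_{11.26} ≥ 4.16) = 2·P(B_{11.26} ≥ 4.16) = 2(1 − Φ(4.16/√11.26)) ≈ 0.2151

By the reflection principle for Brownian motion, P(M_t ≥ a) = 2 · P(B_t ≥ a) for a ≥ 0. Since B_t ~ N(0, t), P(B_t ≥ 4.16) = 1 − Φ(4.16/√t) = 1 − Φ(4.16/√11.26) = 1 − Φ(1.2397). So
  P(M_{11.26} ≥ 4.16) = 2(1 − Φ(1.2397)) ≈ 0.2151.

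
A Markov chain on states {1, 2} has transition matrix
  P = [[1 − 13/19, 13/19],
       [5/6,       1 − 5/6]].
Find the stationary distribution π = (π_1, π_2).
π_1 = 95/173, π_2 = 78/173

Solve πP = π with π_1 + π_2 = 1. From πP = π: π_1 · (1 − 13/19) + π_2 · 5/6 = π_1 ⇒ π_2 · 5/6 = π_1 · 13/19 ⇒ π_2/π_1 = (13/19)/(5/6) = 78/95. Together with π_1 + π_2 = 1:
  π_1 = (5/6)/(13/19 + 5/6) = (5/6)/(173/114) = 95/173,
  π_2 = (13/19)/(13/19 + 5/6) = (13/19)/(173/114) = 78/173.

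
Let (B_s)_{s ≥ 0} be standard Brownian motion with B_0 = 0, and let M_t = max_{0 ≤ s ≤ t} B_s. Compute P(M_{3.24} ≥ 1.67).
P(M_{3.24} ≥ 1.67) = 2·P(B_{3.24} ≥ 1.67) = 2(1 − Φ(1.67/√3.24)) ≈ 0.3535

By the reflection principle for Brownian motion, P(M_t ≥ a) = 2 · P(B_t ≥ a) for a ≥ 0. Since B_t ~ N(0, t), P(B_t ≥ 1.67) = 1 − Φ(1.67/√t) = 1 − Φ(1.67/√3.24) = 1 − Φ(0.9278). So
  P(M_{3.24} ≥ 1.67) = 2(1 − Φ(0.9278)) ≈ 0.3535.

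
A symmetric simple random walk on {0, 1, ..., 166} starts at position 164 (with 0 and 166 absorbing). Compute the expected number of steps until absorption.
E[τ | X_0 = 164] = 328

Let v_k = E[τ | X_0 = k]. Boundary: v_0 = v_166 = 0. Recurrence: v_k = 1 + (v_{k-1} + v_{k+1})/2 for 1 ≤ k ≤ 165. The particular solution to v_k − (v_{k-1} + v_{k+1})/2 = 1 is v_k = −k^2. Adding homogeneous solution A + B k and matching boundaries gives v_k = k (166 − k). Substituting k = 164: v_164 = 164 · 2 = 328.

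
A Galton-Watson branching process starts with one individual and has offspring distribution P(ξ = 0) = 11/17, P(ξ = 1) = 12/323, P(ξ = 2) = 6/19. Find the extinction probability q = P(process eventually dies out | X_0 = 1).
q = 1

Mean offspring μ = 0·11/17 + 1·12/323 + 2·6/19 = 216/323 ≤ 1. For μ ≤ 1 with offspring not concentrated at 1, the Galton-Watson process goes extinct almost surely, so q = 1.
(Algebraic check: The pgf is f(s) = 11/17 + 12/323·s + 6/19·s². The extinction probability q is the smallest fixed point of f in [0, 1]. Setting s = f(s):
  6/19·s² + (12/323 − 1)·s + 11/17 = 0
  6/19·s² − (11/17 + 6/19)·s + 11/17 = 0
which factors as (s − 1)·(6/19·s − 11/17) = 0, giving roots s = 1 and s = (11/17)/(6/19) = 209/102. Since 209/102 ≥ 1, the smallest root in [0, 1] is s = 1.)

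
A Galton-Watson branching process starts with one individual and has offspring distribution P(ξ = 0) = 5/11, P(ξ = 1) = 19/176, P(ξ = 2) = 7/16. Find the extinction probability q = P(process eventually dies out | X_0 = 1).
q = 1

Mean offspring μ = 0·5/11 + 1·19/176 + 2·7/16 = 173/176 ≤ 1. For μ ≤ 1 with offspring not concentrated at 1, the Galton-Watson process goes extinct almost surely, so q = 1.
(Algebraic check: The pgf is f(s) = 5/11 + 19/176·s + 7/16·s². The extinction probability q is the smallest fixed point of f in [0, 1]. Setting s = f(s):
  7/16·s² + (19/176 − 1)·s + 5/11 = 0
  7/16·s² − (5/11 + 7/16)·s + 5/11 = 0
which factors as (s − 1)·(7/16·s − 5/11) = 0, giving roots s = 1 and s = (5/11)/(7/16) = 80/77. Since 80/77 ≥ 1, the smallest root in [0, 1] is s = 1.)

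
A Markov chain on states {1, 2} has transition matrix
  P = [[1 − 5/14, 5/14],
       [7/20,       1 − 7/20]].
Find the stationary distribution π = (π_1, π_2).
π_1 = 49/99, π_2 = 50/99

Solve πP = π with π_1 + π_2 = 1. From πP = π: π_1 · (1 − 5/14) + π_2 · 7/20 = π_1 ⇒ π_2 · 7/20 = π_1 · 5/14 ⇒ π_2/π_1 = (5/14)/(7/20) = 50/49. Together with π_1 + π_2 = 1:
  π_1 = (7/20)/(5/14 + 7/20) = (7/20)/(99/140) = 49/99,
  π_2 = (5/14)/(5/14 + 7/20) = (5/14)/(99/140) = 50/99.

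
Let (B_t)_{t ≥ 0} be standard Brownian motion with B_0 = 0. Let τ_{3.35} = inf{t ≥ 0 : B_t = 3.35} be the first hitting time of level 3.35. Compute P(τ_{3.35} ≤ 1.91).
P(τ_{3.35} ≤ 1.91) = 2(1 − Φ(3.35/√1.91)) = 2(1 − Φ(2.4240)) ≈ 0.0154

By the reflection principle for standard BM, P(τ_b ≤ t) = 2 · P(B_t ≥ b). Since B_t ~ N(0, t), P(B_t ≥ 3.35) = 1 − Φ(3.35/√t) = 1 − Φ(3.35/√1.91) = 1 − Φ(2.4240) ≈ 0.00768. Doubling: P(τ_{3.35} ≤ 1.91) ≈ 2 · 0.00768 = 0.01536 ≈ 0.0154.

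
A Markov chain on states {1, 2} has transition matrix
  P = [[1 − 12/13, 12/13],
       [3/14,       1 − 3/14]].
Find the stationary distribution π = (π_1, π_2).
π_1 = 13/69, π_2 = 56/69

Solve πP = π with π_1 + π_2 = 1. From πP = π: π_1 · (1 − 12/13) + π_2 · 3/14 = π_1 ⇒ π_2 · 3/14 = π_1 · 12/13 ⇒ π_2/π_1 = (12/13)/(3/14) = 56/13. Together with π_1 + π_2 = 1:
  π_1 = (3/14)/(12/13 + 3/14) = (3/14)/(207/182) = 13/69,
  π_2 = (12/13)/(12/13 + 3/14) = (12/13)/(207/182) = 56/69.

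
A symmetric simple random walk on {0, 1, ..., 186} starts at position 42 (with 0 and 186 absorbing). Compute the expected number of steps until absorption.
E[τ | X_0 = 42] = 6048

Let v_k = E[τ | X_0 = k]. Boundary: v_0 = v_186 = 0. Recurrence: v_k = 1 + (v_{k-1} + v_{k+1})/2 for 1 ≤ k ≤ 185. The particular solution to v_k − (v_{k-1} + v_{k+1})/2 = 1 is v_k = −k^2. Adding homogeneous solution A + B k and matching boundaries gives v_k = k (186 − k). Substituting k = 42: v_42 = 42 · 144 = 6048.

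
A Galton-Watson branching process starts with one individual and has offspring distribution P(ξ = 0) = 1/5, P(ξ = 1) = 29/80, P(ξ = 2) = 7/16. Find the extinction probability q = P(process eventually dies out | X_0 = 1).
q = 16/35

The pgf is f(s) = 1/5 + 29/80·s + 7/16·s². The extinction probability q is the smallest fixed point of f in [0, 1]. Setting s = f(s):
  7/16·s² + (29/80 − 1)·s + 1/5 = 0
  7/16·s² − (1/5 + 7/16)·s + 1/5 = 0
which factors as (s − 1)·(7/16·s − 1/5) = 0, giving roots s = 1 and s = (1/5)/(7/16) = 16/35.
Mean offspring μ = 29/80 + 2·7/16 = 99/80 > 1 (supercritical), so q < 1. The extinction probability is the smaller root: q = (1/5)/(7/16) = 16/35.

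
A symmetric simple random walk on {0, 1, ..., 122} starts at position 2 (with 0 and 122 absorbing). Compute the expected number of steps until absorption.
E[τ | X_0 = 2] = 240

Let v_k = E[τ | X_0 = k]. Boundary: v_0 = v_122 = 0. Recurrence: v_k = 1 + (v_{k-1} + v_{k+1})/2 for 1 ≤ k ≤ 121. The particular solution to v_k − (v_{k-1} + v_{k+1})/2 = 1 is v_k = −k^2. Adding homogeneous solution A + B k and matching boundaries gives v_k = k (122 − k). Substituting k = 2: v_2 = 2 · 120 = 240.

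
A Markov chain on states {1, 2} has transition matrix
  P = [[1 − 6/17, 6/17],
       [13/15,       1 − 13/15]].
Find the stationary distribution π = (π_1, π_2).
π_1 = 221/311, π_2 = 90/311

Solve πP = π with π_1 + π_2 = 1. From πP = π: π_1 · (1 − 6/17) + π_2 · 13/15 = π_1 ⇒ π_2 · 13/15 = π_1 · 6/17 ⇒ π_2/π_1 = (6/17)/(13/15) = 90/221. Together with π_1 + π_2 = 1:
  π_1 = (13/15)/(6/17 + 13/15) = (13/15)/(311/255) = 221/311,
  π_2 = (6/17)/(6/17 + 13/15) = (6/17)/(311/255) = 90/311.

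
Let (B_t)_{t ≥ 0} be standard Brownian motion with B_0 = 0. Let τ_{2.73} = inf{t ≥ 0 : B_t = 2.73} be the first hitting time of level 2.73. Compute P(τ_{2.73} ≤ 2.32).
P(τ_{2.73} ≤ 2.32) = 2(1 − Φ(2.73/√2.32)) = 2(1 − Φ(1.7923)) ≈ 0.0731

By the reflection principle for standard BM, P(τ_b ≤ t) = 2 · P(B_t ≥ b). Since B_t ~ N(0, t), P(B_t ≥ 2.73) = 1 − Φ(2.73/√t) = 1 − Φ(2.73/√2.32) = 1 − Φ(1.7923) ≈ 0.03654. Doubling: P(τ_{2.73} ≤ 2.32) ≈ 2 · 0.03654 = 0.07308 ≈ 0.0731.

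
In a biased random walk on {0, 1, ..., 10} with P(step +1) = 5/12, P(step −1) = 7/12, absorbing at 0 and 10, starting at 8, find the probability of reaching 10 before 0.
P(hit 10 before 0) = (1 − (7/5)^8) / (1 − (7/5)^10) = 5598100/11362901

Let u_k denote P(reach 10 before 0 | start at k). Boundary: u_0 = 0, u_10 = 1. Recurrence: u_k = 5/12·u_{k+1} + 7/12·u_{k-1} for 1 ≤ k ≤ 9. Try u_k = A + B·r^k with r = q/p = (7/12)/(5/12) = 7/5. Substitution satisfies the recurrence; boundary conditions give:
  u_k = (1 − r^k) / (1 − r^N) = (1 − (7/5)^8) / (1 − (7/5)^10) = 5598100/11362901.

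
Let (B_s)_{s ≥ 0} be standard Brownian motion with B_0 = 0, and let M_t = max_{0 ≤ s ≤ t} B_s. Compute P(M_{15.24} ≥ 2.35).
P(M_{15.24} ≥ 2.35) = 2·P(B_{15.24} ≥ 2.35) = 2(1 − Φ(2.35/√15.24)) ≈ 0.5472

By the reflection principle for Brownian motion, P(M_t ≥ a) = 2 · P(B_t ≥ a) for a ≥ 0. Since B_t ~ N(0, t), P(B_t ≥ 2.35) = 1 − Φ(2.35/√t) = 1 − Φ(2.35/√15.24) = 1 − Φ(0.6020). So
  P(M_{15.24} ≥ 2.35) = 2(1 − Φ(0.6020)) ≈ 0.5472.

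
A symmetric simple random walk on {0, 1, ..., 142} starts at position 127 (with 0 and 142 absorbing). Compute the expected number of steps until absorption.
E[τ | X_0 = 127] = 1905

Let v_k = E[τ | X_0 = k]. Boundary: v_0 = v_142 = 0. Recurrence: v_k = 1 + (v_{k-1} + v_{k+1})/2 for 1 ≤ k ≤ 141. The particular solution to v_k − (v_{k-1} + v_{k+1})/2 = 1 is v_k = −k^2. Adding homogeneous solution A + B k and matching boundaries gives v_k = k (142 − k). Substituting k = 127: v_127 = 127 · 15 = 1905.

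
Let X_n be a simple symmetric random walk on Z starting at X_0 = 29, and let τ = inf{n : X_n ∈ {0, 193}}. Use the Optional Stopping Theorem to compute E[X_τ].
E[X_τ] = 29

X_n is a martingale and τ is a bounded-mean stopping time (indeed τ is finite a.s. with bounded expectation since the walk is in a bounded region). By the OST, E[X_τ] = E[X_0] = 29. Equivalently: E[X_τ] = 193 · P(hit 193 first) + 0 · P(hit 0 first) = 193 · (29/193) = 29.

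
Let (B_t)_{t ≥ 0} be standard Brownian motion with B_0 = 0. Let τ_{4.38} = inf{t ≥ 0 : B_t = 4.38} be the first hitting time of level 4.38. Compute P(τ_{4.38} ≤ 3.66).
P(τ_{4.38} ≤ 3.66) = 2(1 − Φ(4.38/√3.66)) = 2(1 − Φ(2.2895)) ≈ 0.0221

By the reflection principle for standard BM, P(τ_b ≤ t) = 2 · P(B_t ≥ b). Since B_t ~ N(0, t), P(B_t ≥ 4.38) = 1 − Φ(4.38/√t) = 1 − Φ(4.38/√3.66) = 1 − Φ(2.2895) ≈ 0.01103. Doubling: P(τ_{4.38} ≤ 3.66) ≈ 2 · 0.01103 = 0.02206 ≈ 0.0221.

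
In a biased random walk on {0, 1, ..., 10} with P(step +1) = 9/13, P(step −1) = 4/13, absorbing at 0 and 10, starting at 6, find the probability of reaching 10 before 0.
P(hit 10 before 0) = (1 − (4/9)^6) / (1 − (4/9)^10) = 53229393/53626705

Let u_k denote P(reach 10 before 0 | start at k). Boundary: u_0 = 0, u_10 = 1. Recurrence: u_k = 9/13·u_{k+1} + 4/13·u_{k-1} for 1 ≤ k ≤ 9. Try u_k = A + B·r^k with r = q/p = (4/13)/(9/13) = 4/9. Substitution satisfies the recurrence; boundary conditions give:
  u_k = (1 − r^k) / (1 − r^N) = (1 − (4/9)^6) / (1 − (4/9)^10) = 53229393/53626705.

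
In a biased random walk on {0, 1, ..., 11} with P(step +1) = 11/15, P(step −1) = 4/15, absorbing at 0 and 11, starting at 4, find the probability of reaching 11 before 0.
P(hit 11 before 0) = (1 − (4/11)^4) / (1 − (4/11)^11) = 40046136405/40758210901

Let u_k denote P(reach 11 before 0 | start at k). Boundary: u_0 = 0, u_11 = 1. Recurrence: u_k = 11/15·u_{k+1} + 4/15·u_{k-1} for 1 ≤ k ≤ 10. Try u_k = A + B·r^k with r = q/p = (4/15)/(11/15) = 4/11. Substitution satisfies the recurrence; boundary conditions give:
  u_k = (1 − r^k) / (1 − r^N) = (1 − (4/11)^4) / (1 − (4/11)^11) = 40046136405/40758210901.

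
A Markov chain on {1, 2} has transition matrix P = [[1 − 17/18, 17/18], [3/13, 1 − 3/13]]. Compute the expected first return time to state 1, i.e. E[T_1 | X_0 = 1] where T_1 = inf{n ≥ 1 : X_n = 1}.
E[T_1 | X_0 = 1] = 1/π_1 = 275/54

For an irreducible recurrent Markov chain with stationary distribution π, E[T_i | X_0 = i] = 1/π_i (Kac's formula). Here π_1 = (3/13)/(17/18 + 3/13) = (3/13)/(275/234) = 54/275, so E[T_1 | X_0 = 1] = 1/π_1 = (17/18 + 3/13)/(3/13) = (275/234)/(3/13) = 275/54.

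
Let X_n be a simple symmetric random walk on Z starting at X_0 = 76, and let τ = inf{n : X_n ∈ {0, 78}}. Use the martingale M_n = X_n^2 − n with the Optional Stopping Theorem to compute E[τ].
E[τ] = 152

M_n = X_n^2 − n is a martingale (since E[X_{n+1}^2 | F_n] = X_n^2 + 1). By OST (τ has finite mean in a bounded region), E[M_τ] = E[M_0] = X_0^2 − 0 = 76^2 = 5776. Also E[M_τ] = E[X_τ^2] − E[τ]. The walk exits at 0 or 78, with P(hit 78 first) = 76/78, so E[X_τ^2] = 78^2 · 76/78 + 0 = 5928. Thus E[τ] = E[X_τ^2] − E[M_τ] = 5928 − 5776 = 152 = 76(78 − 76) = 152.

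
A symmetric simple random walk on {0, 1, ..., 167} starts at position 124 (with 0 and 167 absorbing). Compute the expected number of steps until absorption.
E[τ | X_0 = 124] = 5332

Let v_k = E[τ | X_0 = k]. Boundary: v_0 = v_167 = 0. Recurrence: v_k = 1 + (v_{k-1} + v_{k+1})/2 for 1 ≤ k ≤ 166. The particular solution to v_k − (v_{k-1} + v_{k+1})/2 = 1 is v_k = −k^2. Adding homogeneous solution A + B k and matching boundaries gives v_k = k (167 − k). Substituting k = 124: v_124 = 124 · 43 = 5332.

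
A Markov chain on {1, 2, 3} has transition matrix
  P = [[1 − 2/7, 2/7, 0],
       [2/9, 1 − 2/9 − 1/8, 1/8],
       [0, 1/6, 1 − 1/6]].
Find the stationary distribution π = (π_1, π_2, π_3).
π = (4/13, 36/91, 27/91)

This is a birth-death chain on three states, which satisfies detailed balance: π_1 · P_{12} = π_2 · P_{21} and π_2 · P_{23} = π_3 · P_{32}.
From π_1 · 2/7 = π_2 · 2/9: π_2/π_1 = (2/7)/(2/9) = 9/7.
From π_2 · 1/8 = π_3 · 1/6: π_3/π_2 = (1/8)/(1/6) = 3/4.
Take π_1 proportional to 1; then unnormalized π = (1, 9/7, 27/28). Normalize by dividing by the sum 13/4:
  π = (4/13, 36/91, 27/91).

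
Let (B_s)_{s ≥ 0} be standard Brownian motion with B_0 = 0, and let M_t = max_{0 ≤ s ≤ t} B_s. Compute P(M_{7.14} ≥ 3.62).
P(M_{7.14} ≥ 3.62) = 2·P(B_{7.14} ≥ 3.62) = 2(1 − Φ(3.62/√7.14)) ≈ 0.1755

By the reflection principle for Brownian motion, P(M_t ≥ a) = 2 · P(B_t ≥ a) for a ≥ 0. Since B_t ~ N(0, t), P(B_t ≥ 3.62) = 1 − Φ(3.62/√t) = 1 − Φ(3.62/√7.14) = 1 − Φ(1.3548). So
  P(M_{7.14} ≥ 3.62) = 2(1 − Φ(1.3548)) ≈ 0.1755.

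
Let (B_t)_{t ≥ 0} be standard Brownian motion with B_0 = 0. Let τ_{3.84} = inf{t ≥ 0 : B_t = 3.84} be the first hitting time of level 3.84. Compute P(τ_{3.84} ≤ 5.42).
P(τ_{3.84} ≤ 5.42) = 2(1 − Φ(3.84/√5.42)) = 2(1 − Φ(1.6494)) ≈ 0.0991

By the reflection principle for standard BM, P(τ_b ≤ t) = 2 · P(B_t ≥ b). Since B_t ~ N(0, t), P(B_t ≥ 3.84) = 1 − Φ(3.84/√t) = 1 − Φ(3.84/√5.42) = 1 − Φ(1.6494) ≈ 0.04953. Doubling: P(τ_{3.84} ≤ 5.42) ≈ 2 · 0.04953 = 0.09906 ≈ 0.0991.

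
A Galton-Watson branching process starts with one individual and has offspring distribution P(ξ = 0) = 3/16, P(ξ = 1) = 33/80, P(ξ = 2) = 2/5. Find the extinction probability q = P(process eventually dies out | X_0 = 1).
q = 15/32

The pgf is f(s) = 3/16 + 33/80·s + 2/5·s². The extinction probability q is the smallest fixed point of f in [0, 1]. Setting s = f(s):
  2/5·s² + (33/80 − 1)·s + 3/16 = 0
  2/5·s² − (3/16 + 2/5)·s + 3/16 = 0
which factors as (s − 1)·(2/5·s − 3/16) = 0, giving roots s = 1 and s = (3/16)/(2/5) = 15/32.
Mean offspring μ = 33/80 + 2·2/5 = 97/80 > 1 (supercritical), so q < 1. The extinction probability is the smaller root: q = (3/16)/(2/5) = 15/32.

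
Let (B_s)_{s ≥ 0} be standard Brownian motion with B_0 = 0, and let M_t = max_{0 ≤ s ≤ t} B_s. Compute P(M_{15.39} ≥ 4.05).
P(M_{15.39} ≥ 4.05) = 2·P(B_{15.39} ≥ 4.05) = 2(1 − Φ(4.05/√15.39)) ≈ 0.3019

By the reflection principle for Brownian motion, P(M_t ≥ a) = 2 · P(B_t ≥ a) for a ≥ 0. Since B_t ~ N(0, t), P(B_t ≥ 4.05) = 1 − Φ(4.05/√t) = 1 − Φ(4.05/√15.39) = 1 − Φ(1.0324). So
  P(M_{15.39} ≥ 4.05) = 2(1 − Φ(1.0324)) ≈ 0.3019.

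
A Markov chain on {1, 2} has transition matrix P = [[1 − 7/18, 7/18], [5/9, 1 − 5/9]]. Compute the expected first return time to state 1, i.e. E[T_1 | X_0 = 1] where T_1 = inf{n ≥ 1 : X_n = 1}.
E[T_1 | X_0 = 1] = 1/π_1 = 17/10

For an irreducible recurrent Markov chain with stationary distribution π, E[T_i | X_0 = i] = 1/π_i (Kac's formula). Here π_1 = (5/9)/(7/18 + 5/9) = (5/9)/(17/18) = 10/17, so E[T_1 | X_0 = 1] = 1/π_1 = (7/18 + 5/9)/(5/9) = (17/18)/(5/9) = 17/10.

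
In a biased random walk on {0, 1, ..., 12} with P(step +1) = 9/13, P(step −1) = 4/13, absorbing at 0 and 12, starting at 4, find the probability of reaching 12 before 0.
P(hit 12 before 0) = (1 − (4/9)^4) / (1 − (4/9)^12) = 43046721/44791873

Let u_k denote P(reach 12 before 0 | start at k). Boundary: u_0 = 0, u_12 = 1. Recurrence: u_k = 9/13·u_{k+1} + 4/13·u_{k-1} for 1 ≤ k ≤ 11. Try u_k = A + B·r^k with r = q/p = (4/13)/(9/13) = 4/9. Substitution satisfies the recurrence; boundary conditions give:
  u_k = (1 − r^k) / (1 − r^N) = (1 − (4/9)^4) / (1 − (4/9)^12) = 43046721/44791873.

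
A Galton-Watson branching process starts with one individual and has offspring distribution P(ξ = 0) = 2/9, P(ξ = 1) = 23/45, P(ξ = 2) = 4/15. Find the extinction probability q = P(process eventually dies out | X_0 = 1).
q = 5/6

The pgf is f(s) = 2/9 + 23/45·s + 4/15·s². The extinction probability q is the smallest fixed point of f in [0, 1]. Setting s = f(s):
  4/15·s² + (23/45 − 1)·s + 2/9 = 0
  4/15·s² − (2/9 + 4/15)·s + 2/9 = 0
which factors as (s − 1)·(4/15·s − 2/9) = 0, giving roots s = 1 and s = (2/9)/(4/15) = 5/6.
Mean offspring μ = 23/45 + 2·4/15 = 47/45 > 1 (supercritical), so q < 1. The extinction probability is the smaller root: q = (2/9)/(4/15) = 5/6.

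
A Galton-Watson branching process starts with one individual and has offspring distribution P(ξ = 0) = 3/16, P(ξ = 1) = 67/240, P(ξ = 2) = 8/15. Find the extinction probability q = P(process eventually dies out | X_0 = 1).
q = 45/128

The pgf is f(s) = 3/16 + 67/240·s + 8/15·s². The extinction probability q is the smallest fixed point of f in [0, 1]. Setting s = f(s):
  8/15·s² + (67/240 − 1)·s + 3/16 = 0
  8/15·s² − (3/16 + 8/15)·s + 3/16 = 0
which factors as (s − 1)·(8/15·s − 3/16) = 0, giving roots s = 1 and s = (3/16)/(8/15) = 45/128.
Mean offspring μ = 67/240 + 2·8/15 = 323/240 > 1 (supercritical), so q < 1. The extinction probability is the smaller root: q = (3/16)/(8/15) = 45/128.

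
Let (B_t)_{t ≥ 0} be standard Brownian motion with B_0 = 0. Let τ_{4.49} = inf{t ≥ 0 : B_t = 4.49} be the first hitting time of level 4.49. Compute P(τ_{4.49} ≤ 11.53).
P(τ_{4.49} ≤ 11.53) = 2(1 − Φ(4.49/√11.53)) = 2(1 − Φ(1.3223)) ≈ 0.1861

By the reflection principle for standard BM, P(τ_b ≤ t) = 2 · P(B_t ≥ b). Since B_t ~ N(0, t), P(B_t ≥ 4.49) = 1 − Φ(4.49/√t) = 1 − Φ(4.49/√11.53) = 1 − Φ(1.3223) ≈ 0.09303. Doubling: P(τ_{4.49} ≤ 11.53) ≈ 2 · 0.09303 = 0.18606 ≈ 0.1861.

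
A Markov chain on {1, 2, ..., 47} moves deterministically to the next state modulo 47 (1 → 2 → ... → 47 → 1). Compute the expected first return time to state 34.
E[T_34 | X_0 = 34] = 47

The chain cycles deterministically, so starting at state 34 it returns in exactly 47 steps. Equivalently, the stationary distribution is uniform π_j = 1/47 for every state j, so by Kac's formula E[T_34] = 1/π_34 = 47.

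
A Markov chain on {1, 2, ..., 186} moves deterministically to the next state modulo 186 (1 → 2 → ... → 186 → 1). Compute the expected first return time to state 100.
E[T_100 | X_0 = 100] = 186

The chain cycles deterministically, so starting at state 100 it returns in exactly 186 steps. Equivalently, the stationary distribution is uniform π_j = 1/186 for every state j, so by Kac's formula E[T_100] = 1/π_100 = 186.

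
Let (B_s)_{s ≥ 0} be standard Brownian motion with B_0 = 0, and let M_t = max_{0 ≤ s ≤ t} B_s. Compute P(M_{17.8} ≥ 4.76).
P(M_{17.8} ≥ 4.76) = 2·P(B_{17.8} ≥ 4.76) = 2(1 − Φ(4.76/√17.8)) ≈ 0.2592

By the reflection principle for Brownian motion, P(M_t ≥ a) = 2 · P(B_t ≥ a) for a ≥ 0. Since B_t ~ N(0, t), P(B_t ≥ 4.76) = 1 − Φ(4.76/√t) = 1 − Φ(4.76/√17.8) = 1 − Φ(1.1282). So
  P(M_{17.8} ≥ 4.76) = 2(1 − Φ(1.1282)) ≈ 0.2592.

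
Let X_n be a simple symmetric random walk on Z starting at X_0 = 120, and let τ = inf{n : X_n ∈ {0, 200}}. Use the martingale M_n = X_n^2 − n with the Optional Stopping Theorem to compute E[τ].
E[τ] = 9600

M_n = X_n^2 − n is a martingale (since E[X_{n+1}^2 | F_n] = X_n^2 + 1). By OST (τ has finite mean in a bounded region), E[M_τ] = E[M_0] = X_0^2 − 0 = 120^2 = 14400. Also E[M_τ] = E[X_τ^2] − E[τ]. The walk exits at 0 or 200, with P(hit 200 first) = 120/200, so E[X_τ^2] = 200^2 · 120/200 + 0 = 24000. Thus E[τ] = E[X_τ^2] − E[M_τ] = 24000 − 14400 = 9600 = 120(200 − 120) = 9600.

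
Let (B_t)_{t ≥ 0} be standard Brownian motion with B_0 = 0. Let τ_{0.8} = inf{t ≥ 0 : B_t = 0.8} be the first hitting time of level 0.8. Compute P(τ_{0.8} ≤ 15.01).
P(τ_{0.8} ≤ 15.01) = 2(1 − Φ(0.8/√15.01)) = 2(1 − Φ(0.2065)) ≈ 0.8364

By the reflection principle for standard BM, P(τ_b ≤ t) = 2 · P(B_t ≥ b). Since B_t ~ N(0, t), P(B_t ≥ 0.8) = 1 − Φ(0.8/√t) = 1 − Φ(0.8/√15.01) = 1 − Φ(0.2065) ≈ 0.41820. Doubling: P(τ_{0.8} ≤ 15.01) ≈ 2 · 0.41820 = 0.83640 ≈ 0.8364.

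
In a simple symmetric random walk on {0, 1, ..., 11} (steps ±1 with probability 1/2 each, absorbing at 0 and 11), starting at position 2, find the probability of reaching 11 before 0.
P(hit 11 before 0) = 2/11

Let u_k = P(hit 11 before 0 | start at k). Then u_0 = 0, u_11 = 1, and u_k = u_{k-1}/2 + u_{k+1}/2 for 1 ≤ k ≤ 10. This harmonic recurrence is solved by u_k = k/11, giving u_2 = 2/11.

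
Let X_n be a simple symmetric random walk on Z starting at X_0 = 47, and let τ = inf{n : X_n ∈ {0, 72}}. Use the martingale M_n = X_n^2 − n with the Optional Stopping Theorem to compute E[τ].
E[τ] = 1175

M_n = X_n^2 − n is a martingale (since E[X_{n+1}^2 | F_n] = X_n^2 + 1). By OST (τ has finite mean in a bounded region), E[M_τ] = E[M_0] = X_0^2 − 0 = 47^2 = 2209. Also E[M_τ] = E[X_τ^2] − E[τ]. The walk exits at 0 or 72, with P(hit 72 first) = 47/72, so E[X_τ^2] = 72^2 · 47/72 + 0 = 3384. Thus E[τ] = E[X_τ^2] − E[M_τ] = 3384 − 2209 = 1175 = 47(72 − 47) = 1175.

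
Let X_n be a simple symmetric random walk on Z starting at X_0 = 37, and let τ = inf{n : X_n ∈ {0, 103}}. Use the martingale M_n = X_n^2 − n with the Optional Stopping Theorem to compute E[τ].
E[τ] = 2442

M_n = X_n^2 − n is a martingale (since E[X_{n+1}^2 | F_n] = X_n^2 + 1). By OST (τ has finite mean in a bounded region), E[M_τ] = E[M_0] = X_0^2 − 0 = 37^2 = 1369. Also E[M_τ] = E[X_τ^2] − E[τ]. The walk exits at 0 or 103, with P(hit 103 first) = 37/103, so E[X_τ^2] = 103^2 · 37/103 + 0 = 3811. Thus E[τ] = E[X_τ^2] − E[M_τ] = 3811 − 1369 = 2442 = 37(103 − 37) = 2442.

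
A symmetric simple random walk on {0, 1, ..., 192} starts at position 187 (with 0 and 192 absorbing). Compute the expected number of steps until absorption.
E[τ | X_0 = 187] = 935

Let v_k = E[τ | X_0 = k]. Boundary: v_0 = v_192 = 0. Recurrence: v_k = 1 + (v_{k-1} + v_{k+1})/2 for 1 ≤ k ≤ 191. The particular solution to v_k − (v_{k-1} + v_{k+1})/2 = 1 is v_k = −k^2. Adding homogeneous solution A + B k and matching boundaries gives v_k = k (192 − k). Substituting k = 187: v_187 = 187 · 5 = 935.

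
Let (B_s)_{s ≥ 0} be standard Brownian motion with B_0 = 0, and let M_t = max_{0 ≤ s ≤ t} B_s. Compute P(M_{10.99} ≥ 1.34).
P(M_{10.99} ≥ 1.34) = 2·P(B_{10.99} ≥ 1.34) = 2(1 − Φ(1.34/√10.99)) ≈ 0.6861

By the reflection principle for Brownian motion, P(M_t ≥ a) = 2 · P(B_t ≥ a) for a ≥ 0. Since B_t ~ N(0, t), P(B_t ≥ 1.34) = 1 − Φ(1.34/√t) = 1 − Φ(1.34/√10.99) = 1 − Φ(0.4042). So
  P(M_{10.99} ≥ 1.34) = 2(1 − Φ(0.4042)) ≈ 0.6861.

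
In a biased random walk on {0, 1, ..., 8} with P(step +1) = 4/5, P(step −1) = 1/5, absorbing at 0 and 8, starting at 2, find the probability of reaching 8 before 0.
P(hit 8 before 0) = (1 − (1/4)^2) / (1 − (1/4)^8) = 4096/4369

Let u_k denote P(reach 8 before 0 | start at k). Boundary: u_0 = 0, u_8 = 1. Recurrence: u_k = 4/5·u_{k+1} + 1/5·u_{k-1} for 1 ≤ k ≤ 7. Try u_k = A + B·r^k with r = q/p = (1/5)/(4/5) = 1/4. Substitution satisfies the recurrence; boundary conditions give:
  u_k = (1 − r^k) / (1 − r^N) = (1 − (1/4)^2) / (1 − (1/4)^8) = 4096/4369.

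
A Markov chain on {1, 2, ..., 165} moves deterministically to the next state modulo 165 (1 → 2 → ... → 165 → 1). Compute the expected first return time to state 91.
E[T_91 | X_0 = 91] = 165

The chain cycles deterministically, so starting at state 91 it returns in exactly 165 steps. Equivalently, the stationary distribution is uniform π_j = 1/165 for every state j, so by Kac's formula E[T_91] = 1/π_91 = 165.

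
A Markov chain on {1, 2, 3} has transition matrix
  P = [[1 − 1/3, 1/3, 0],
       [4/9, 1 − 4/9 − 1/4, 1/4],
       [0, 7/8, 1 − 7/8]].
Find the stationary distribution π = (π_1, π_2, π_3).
π = (28/55, 21/55, 6/55)

This is a birth-death chain on three states, which satisfies detailed balance: π_1 · P_{12} = π_2 · P_{21} and π_2 · P_{23} = π_3 · P_{32}.
From π_1 · 1/3 = π_2 · 4/9: π_2/π_1 = (1/3)/(4/9) = 3/4.
From π_2 · 1/4 = π_3 · 7/8: π_3/π_2 = (1/4)/(7/8) = 2/7.
Take π_1 proportional to 1; then unnormalized π = (1, 3/4, 3/14). Normalize by dividing by the sum 55/28:
  π = (28/55, 21/55, 6/55).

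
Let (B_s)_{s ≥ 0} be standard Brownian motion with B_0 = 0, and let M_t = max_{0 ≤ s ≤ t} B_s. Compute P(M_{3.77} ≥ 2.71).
P(M_{3.77} ≥ 2.71) = 2·P(B_{3.77} ≥ 2.71) = 2(1 − Φ(2.71/√3.77)) ≈ 0.1628

By the reflection principle for Brownian motion, P(M_t ≥ a) = 2 · P(B_t ≥ a) for a ≥ 0. Since B_t ~ N(0, t), P(B_t ≥ 2.71) = 1 − Φ(2.71/√t) = 1 − Φ(2.71/√3.77) = 1 − Φ(1.3957). So
  P(M_{3.77} ≥ 2.71) = 2(1 − Φ(1.3957)) ≈ 0.1628.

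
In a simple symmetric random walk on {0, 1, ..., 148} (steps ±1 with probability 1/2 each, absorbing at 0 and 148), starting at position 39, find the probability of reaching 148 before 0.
P(hit 148 before 0) = 39/148

Let u_k = P(hit 148 before 0 | start at k). Then u_0 = 0, u_148 = 1, and u_k = u_{k-1}/2 + u_{k+1}/2 for 1 ≤ k ≤ 147. This harmonic recurrence is solved by u_k = k/148, giving u_39 = 39/148.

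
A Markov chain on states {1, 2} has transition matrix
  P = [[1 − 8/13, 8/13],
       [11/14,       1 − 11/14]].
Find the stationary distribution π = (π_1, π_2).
π_1 = 143/255, π_2 = 112/255

Solve πP = π with π_1 + π_2 = 1. From πP = π: π_1 · (1 − 8/13) + π_2 · 11/14 = π_1 ⇒ π_2 · 11/14 = π_1 · 8/13 ⇒ π_2/π_1 = (8/13)/(11/14) = 112/143. Together with π_1 + π_2 = 1:
  π_1 = (11/14)/(8/13 + 11/14) = (11/14)/(255/182) = 143/255,
  π_2 = (8/13)/(8/13 + 11/14) = (8/13)/(255/182) = 112/255.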